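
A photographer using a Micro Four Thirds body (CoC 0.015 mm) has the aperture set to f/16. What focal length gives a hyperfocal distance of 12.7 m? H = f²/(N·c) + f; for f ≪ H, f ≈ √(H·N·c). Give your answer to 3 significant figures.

55.1 mm

From H = f²/(N·c) + f, with f ≪ H: f ≈ √(H·N·c) = √(12700 × 16 × 0.015) = √3048.0 ≈ 55.21 mm.
Exact: f² + N·c·f − N·c·H = 0 ⇒ f = (−N·c + √((N·c)² + 4·N·c·H))/2 = (−0.24 + √12192)/2 ≈ 55.089 mm ≈ 55.1 mm.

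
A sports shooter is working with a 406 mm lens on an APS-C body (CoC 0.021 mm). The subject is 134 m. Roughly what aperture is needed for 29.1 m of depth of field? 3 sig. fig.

f/6.31

Write h = H − f = f²/(N·c). The thin-lens limits are Dn = s·h/(h + (s−f)) and Df = s·h/(h − (s−f)), so DoF = Df − Dn = 2·s·(s−f)·h / (h² − (s−f)²).
That is a quadratic in h: DoF·h² − 2·s·(s−f)·h − DoF·(s−f)² = 0 ⇒ h = (s−f)·(s + √(s² + DoF²)) / DoF = 133594 × (134000 + √(134000² + 29100²)) / 29100 = 133594 × (134000 + 137123) / 29100 ≈ 1244689 mm.
Then N = f²/(c·h) = 406² / (0.021 × 1244689) = 164836 / 26138 ≈ 6.31.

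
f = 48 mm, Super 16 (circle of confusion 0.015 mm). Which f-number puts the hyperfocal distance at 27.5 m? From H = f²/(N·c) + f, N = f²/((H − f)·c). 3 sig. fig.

f/5.60

Rearrange H = f²/(N·c) + f for N: N = f² / ((H − f)·c).
N = 48² / ((27500 − 48) × 0.015) = 2304 / 411.8 ≈ 5.60.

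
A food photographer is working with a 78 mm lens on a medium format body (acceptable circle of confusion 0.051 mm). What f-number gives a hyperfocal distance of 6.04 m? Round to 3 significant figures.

f/20

Rearrange H = f²/(N·c) + f for N: N = f² / ((H − f)·c).
N = 78² / ((6040 − 78) × 0.051) = 6084 / 304.1 ≈ 20.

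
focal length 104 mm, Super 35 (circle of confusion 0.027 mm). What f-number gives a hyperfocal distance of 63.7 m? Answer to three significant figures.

Rearrange H = f²/(N·c) + f for N: N = f² / ((H − f)·c).
N = 104² / ((63700 − 104) × 0.027) = 10816 / 1717 ≈ 6.30.

f/6.30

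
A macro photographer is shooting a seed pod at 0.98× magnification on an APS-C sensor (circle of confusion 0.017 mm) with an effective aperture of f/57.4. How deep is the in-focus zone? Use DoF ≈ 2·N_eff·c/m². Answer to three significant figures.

At magnification m, DoF ≈ 2·N_eff·c/m² = 2 × 57.4 × 0.017 / 0.98² = 1.952 / 0.9604 ≈ 2.03 mm.

2.03 mm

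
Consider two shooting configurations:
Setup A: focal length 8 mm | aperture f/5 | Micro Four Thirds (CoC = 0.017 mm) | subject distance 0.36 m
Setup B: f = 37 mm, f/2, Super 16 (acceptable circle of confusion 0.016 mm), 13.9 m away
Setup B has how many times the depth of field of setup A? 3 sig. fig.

Setup A: H = 8²/(5×0.017) + 8 ≈ 760.9 mm; DoF = Df − Dn = 676.06 − 245.32 ≈ 430.74 mm.
Setup B: H = 37²/(2×0.016) + 37 ≈ 42818.2 mm; DoF = Df − Dn = 20563 − 10498 ≈ 10065 mm.
Ratio = 10065 / 430.74 ≈ 23.4.

23.4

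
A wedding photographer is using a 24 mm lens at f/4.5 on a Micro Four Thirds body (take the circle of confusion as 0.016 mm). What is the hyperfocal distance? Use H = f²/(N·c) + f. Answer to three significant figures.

8.02 m

Hyperfocal distance H = f²/(N·c) + f = 24²/(4.5 × 0.016) + 24 = 576/0.072 + 24 ≈ 8024.0 mm ≈ 8.02 m.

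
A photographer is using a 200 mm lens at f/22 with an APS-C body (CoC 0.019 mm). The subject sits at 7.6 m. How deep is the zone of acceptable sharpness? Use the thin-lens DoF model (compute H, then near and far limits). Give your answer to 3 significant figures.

1.18 m

Hyperfocal distance H = f²/(N·c) + f = 200²/(22 × 0.019) + 200 = 40000/0.418 + 200 ≈ 95893.8 mm ≈ 95.89 m.
Near limit Dn = s·(H − f)/(H + s − 2f) = 7600 × (95893.8 − 200) / (95893.8 + 7600 − 2 × 200) = 7600 × 95693.8 / 103093.8 ≈ 7054.5 mm.
Far limit Df = s·(H − f)/(H − s) = 7600 × (95893.8 − 200) / (95893.8 − 7600) = 7600 × 95693.8 / 88293.8 ≈ 8237.0 mm.
Depth of field = Df − Dn = 8237.0 − 7054.5 ≈ 1182.5 mm ≈ 1.18 m.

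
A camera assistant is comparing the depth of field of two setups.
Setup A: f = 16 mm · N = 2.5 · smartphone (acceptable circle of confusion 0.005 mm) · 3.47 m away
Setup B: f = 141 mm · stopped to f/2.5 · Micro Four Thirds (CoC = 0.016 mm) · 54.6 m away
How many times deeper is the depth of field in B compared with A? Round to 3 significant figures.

10.1

Setup A: H = 16²/(2.5×0.005) + 16 ≈ 20496.0 mm; DoF = Df − Dn = 4173.9 − 2969.2 ≈ 1204.7 mm.
Setup B: H = 141²/(2.5×0.016) + 141 ≈ 497166.0 mm; DoF = Df − Dn = 61319 − 49208 ≈ 12111 mm.
Ratio = 12111 / 1204.7 ≈ 10.1.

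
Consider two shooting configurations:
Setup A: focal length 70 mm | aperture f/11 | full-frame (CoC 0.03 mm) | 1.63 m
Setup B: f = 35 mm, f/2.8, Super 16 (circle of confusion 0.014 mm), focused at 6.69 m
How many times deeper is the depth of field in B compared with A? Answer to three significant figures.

Setup A: H = 70²/(11×0.03) + 70 ≈ 14918.5 mm; DoF = Df − Dn = 1821.35 − 1475.03 ≈ 346.32 mm.
Setup B: H = 35²/(2.8×0.014) + 35 ≈ 31285.0 mm; DoF = Df − Dn = 8500.2 − 5515.4 ≈ 2984.8 mm.
Ratio = 2984.8 / 346.32 ≈ 8.62.

8.62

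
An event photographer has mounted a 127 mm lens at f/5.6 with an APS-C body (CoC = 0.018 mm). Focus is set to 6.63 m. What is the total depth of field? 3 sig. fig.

0.540 m

Hyperfocal distance H = f²/(N·c) + f = 127²/(5.6 × 0.018) + 127 = 16129/0.1008 + 127 ≈ 160136.9 mm ≈ 160.1 m.
Near limit Dn = s·(H − f)/(H + s − 2f) = 6630 × (160136.9 − 127) / (160136.9 + 6630 − 2 × 127) = 6630 × 160009.9 / 166512.9 ≈ 6371.07 mm.
Far limit Df = s·(H − f)/(H − s) = 6630 × (160136.9 − 127) / (160136.9 − 6630) = 6630 × 160009.9 / 153506.9 ≈ 6910.87 mm.
Depth of field = Df − Dn = 6910.87 − 6371.07 ≈ 539.80 mm ≈ 0.540 m.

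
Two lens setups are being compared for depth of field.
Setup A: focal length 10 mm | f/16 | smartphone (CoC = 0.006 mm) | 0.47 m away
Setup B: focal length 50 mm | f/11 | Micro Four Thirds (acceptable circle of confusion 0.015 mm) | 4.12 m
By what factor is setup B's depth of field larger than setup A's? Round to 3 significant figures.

4.63

Setup A: H = 10²/(16×0.006) + 10 ≈ 1051.7 mm; DoF = Df − Dn = 841.69 − 326.03 ≈ 515.66 mm.
Setup B: H = 50²/(11×0.015) + 50 ≈ 15201.5 mm; DoF = Df − Dn = 5633.2 − 3247.6 ≈ 2385.6 mm.
Ratio = 2385.6 / 515.66 ≈ 4.63.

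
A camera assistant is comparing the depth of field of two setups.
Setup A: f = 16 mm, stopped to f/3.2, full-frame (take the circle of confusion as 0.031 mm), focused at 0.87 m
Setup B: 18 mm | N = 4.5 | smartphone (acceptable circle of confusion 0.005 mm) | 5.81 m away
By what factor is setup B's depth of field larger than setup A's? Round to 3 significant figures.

8.62

Setup A: H = 16²/(3.2×0.031) + 16 ≈ 2596.6 mm; DoF = Df − Dn = 1300.30 − 653.68 ≈ 646.62 mm.
Setup B: H = 18²/(4.5×0.005) + 18 ≈ 14418.0 mm; DoF = Df − Dn = 9719.3 − 4143.4 ≈ 5575.9 mm.
Ratio = 5575.9 / 646.62 ≈ 8.62.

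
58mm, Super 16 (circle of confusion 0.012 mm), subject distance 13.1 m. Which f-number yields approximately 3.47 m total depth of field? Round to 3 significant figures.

f/2.80

Write h = H − f = f²/(N·c). The thin-lens limits are Dn = s·h/(h + (s−f)) and Df = s·h/(h − (s−f)), so DoF = Df − Dn = 2·s·(s−f)·h / (h² − (s−f)²).
That is a quadratic in h: DoF·h² − 2·s·(s−f)·h − DoF·(s−f)² = 0 ⇒ h = (s−f)·(s + √(s² + DoF²)) / DoF = 13042 × (13100 + √(13100² + 3470²)) / 3470 = 13042 × (13100 + 13551.8) / 3470 ≈ 100171 mm.
Then N = f²/(c·h) = 58² / (0.012 × 100171) = 3364 / 1202.0 ≈ 2.80.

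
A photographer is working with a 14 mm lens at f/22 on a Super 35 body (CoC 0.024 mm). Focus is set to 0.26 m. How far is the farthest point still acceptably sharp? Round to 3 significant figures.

0.771 m

Hyperfocal distance H = f²/(N·c) + f = 14²/(22 × 0.024) + 14 = 196/0.528 + 14 ≈ 385.2 mm ≈ 0.385 m.
Far limit Df = s·(H − f)/(H − s) = 260 × (385.2 − 14) / (385.2 − 260) = 260 × 371.2 / 125.2 ≈ 770.81 mm ≈ 0.771 m.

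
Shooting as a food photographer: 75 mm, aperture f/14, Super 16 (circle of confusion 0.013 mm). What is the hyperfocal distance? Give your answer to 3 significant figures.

31.0 m

Hyperfocal distance H = f²/(N·c) + f = 75²/(14 × 0.013) + 75 = 5625/0.182 + 75 ≈ 30981.6 mm ≈ 31.0 m.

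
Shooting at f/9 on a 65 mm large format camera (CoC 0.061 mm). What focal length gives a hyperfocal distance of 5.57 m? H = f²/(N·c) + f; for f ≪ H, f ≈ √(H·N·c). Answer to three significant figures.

From H = f²/(N·c) + f, with f ≪ H: f ≈ √(H·N·c) = √(5570 × 9 × 0.061) = √3057.9 ≈ 55.30 mm.
Exact: f² + N·c·f − N·c·H = 0 ⇒ f = (−N·c + √((N·c)² + 4·N·c·H))/2 = (−0.549 + √12232)/2 ≈ 55.025 mm ≈ 55.0 mm.

55.0 mm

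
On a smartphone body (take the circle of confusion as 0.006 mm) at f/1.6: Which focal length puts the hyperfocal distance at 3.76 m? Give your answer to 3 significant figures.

From H = f²/(N·c) + f, with f ≪ H: f ≈ √(H·N·c) = √(3760 × 1.6 × 0.006) = √36.096 ≈ 6.008 mm.
Exact: f² + N·c·f − N·c·H = 0 ⇒ f = (−N·c + √((N·c)² + 4·N·c·H))/2 = (−0.0096 + √144.38)/2 ≈ 6.0032 mm ≈ 6.00 mm.

6.00 mm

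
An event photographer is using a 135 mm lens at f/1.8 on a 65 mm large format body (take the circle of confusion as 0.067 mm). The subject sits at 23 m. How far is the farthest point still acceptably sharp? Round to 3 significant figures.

27.1 m

Hyperfocal distance H = f²/(N·c) + f = 135²/(1.8 × 0.067) + 135 = 18225/0.1206 + 135 ≈ 151254.4 mm ≈ 151.3 m.
Far limit Df = s·(H − f)/(H − s) = 23000 × (151254.4 − 135) / (151254.4 − 23000) = 23000 × 151119.4 / 128254.4 ≈ 27100 mm ≈ 27.1 m.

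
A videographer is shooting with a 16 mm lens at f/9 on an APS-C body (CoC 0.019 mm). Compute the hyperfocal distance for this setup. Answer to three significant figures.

Hyperfocal distance H = f²/(N·c) + f = 16²/(9 × 0.019) + 16 = 256/0.171 + 16 ≈ 1513.1 mm ≈ 1.51 m.

1.51 m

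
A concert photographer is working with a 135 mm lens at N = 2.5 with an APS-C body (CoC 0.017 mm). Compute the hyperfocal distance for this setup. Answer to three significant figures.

429 m

Hyperfocal distance H = f²/(N·c) + f = 135²/(2.5 × 0.017) + 135 = 18225/0.0425 + 135 ≈ 428958.5 mm ≈ 429 m.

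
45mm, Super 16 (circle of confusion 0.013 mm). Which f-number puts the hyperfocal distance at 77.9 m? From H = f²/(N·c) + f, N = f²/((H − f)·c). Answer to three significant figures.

f/2.00

Rearrange H = f²/(N·c) + f for N: N = f² / ((H − f)·c).
N = 45² / ((77900 − 45) × 0.013) = 2025 / 1012 ≈ 2.00.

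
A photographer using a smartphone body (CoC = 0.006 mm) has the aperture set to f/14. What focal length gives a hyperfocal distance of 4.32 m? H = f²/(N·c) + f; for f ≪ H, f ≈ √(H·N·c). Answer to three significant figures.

From H = f²/(N·c) + f, with f ≪ H: f ≈ √(H·N·c) = √(4320 × 14 × 0.006) = √362.88 ≈ 19.05 mm.
Exact: f² + N·c·f − N·c·H = 0 ⇒ f = (−N·c + √((N·c)² + 4·N·c·H))/2 = (−0.084 + √1451.5)/2 ≈ 19.007 mm ≈ 19.0 mm.

19.0 mm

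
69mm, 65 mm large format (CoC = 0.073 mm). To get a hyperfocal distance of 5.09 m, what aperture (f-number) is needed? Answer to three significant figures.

Rearrange H = f²/(N·c) + f for N: N = f² / ((H − f)·c).
N = 69² / ((5090 − 69) × 0.073) = 4761 / 366.5 ≈ 13.

f/13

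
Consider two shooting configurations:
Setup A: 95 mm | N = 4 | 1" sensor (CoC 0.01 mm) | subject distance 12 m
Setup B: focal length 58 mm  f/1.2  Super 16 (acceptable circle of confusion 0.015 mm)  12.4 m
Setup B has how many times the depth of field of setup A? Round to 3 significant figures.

Setup A: H = 95²/(4×0.01) + 95 ≈ 225720.0 mm; DoF = Df − Dn = 12668.4 − 11398.6 ≈ 1269.8 mm.
Setup B: H = 58²/(1.2×0.015) + 58 ≈ 186946.9 mm; DoF = Df − Dn = 13276.8 − 11631.8 ≈ 1645.0 mm.
Ratio = 1645.0 / 1269.8 ≈ 1.30.

1.30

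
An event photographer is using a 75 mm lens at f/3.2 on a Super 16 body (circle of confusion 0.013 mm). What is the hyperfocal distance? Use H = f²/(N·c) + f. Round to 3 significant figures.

135 m

Hyperfocal distance H = f²/(N·c) + f = 75²/(3.2 × 0.013) + 75 = 5625/0.0416 + 75 ≈ 135291.3 mm ≈ 135 m.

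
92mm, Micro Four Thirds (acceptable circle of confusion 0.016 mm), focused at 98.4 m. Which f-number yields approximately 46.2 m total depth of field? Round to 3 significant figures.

Write h = H − f = f²/(N·c). The thin-lens limits are Dn = s·h/(h + (s−f)) and Df = s·h/(h − (s−f)), so DoF = Df − Dn = 2·s·(s−f)·h / (h² − (s−f)²).
That is a quadratic in h: DoF·h² − 2·s·(s−f)·h − DoF·(s−f)² = 0 ⇒ h = (s−f)·(s + √(s² + DoF²)) / DoF = 98308 × (98400 + √(98400² + 46200²)) / 46200 = 98308 × (98400 + 108706) / 46200 ≈ 440697 mm.
Then N = f²/(c·h) = 92² / (0.016 × 440697) = 8464 / 7051.1 ≈ 1.20.

f/1.20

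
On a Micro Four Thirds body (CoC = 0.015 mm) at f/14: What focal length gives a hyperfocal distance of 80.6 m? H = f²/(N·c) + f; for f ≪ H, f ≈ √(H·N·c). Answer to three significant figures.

130 mm

From H = f²/(N·c) + f, with f ≪ H: f ≈ √(H·N·c) = √(80600 × 14 × 0.015) = √16926 ≈ 130.1 mm.
The +f correction barely moves this — solving exactly, f² + N·c·f − N·c·H = 0 ⇒ f = (−N·c + √((N·c)² + 4·N·c·H))/2 = (−0.21 + √67704)/2 ≈ 130.00 mm, so f ≈ 130 mm.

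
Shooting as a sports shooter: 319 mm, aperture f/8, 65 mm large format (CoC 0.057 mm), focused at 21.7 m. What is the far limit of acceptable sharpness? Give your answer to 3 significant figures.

24.0 m

Hyperfocal distance H = f²/(N·c) + f = 319²/(8 × 0.057) + 319 = 101761/0.456 + 319 ≈ 223479.1 mm ≈ 223.5 m.
Far limit Df = s·(H − f)/(H − s) = 21700 × (223479.1 − 319) / (223479.1 − 21700) = 21700 × 223160.1 / 201779.1 ≈ 23999 mm ≈ 24.0 m.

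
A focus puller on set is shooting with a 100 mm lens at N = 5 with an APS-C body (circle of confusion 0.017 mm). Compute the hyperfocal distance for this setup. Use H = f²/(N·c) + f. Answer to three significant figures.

118 m

Hyperfocal distance H = f²/(N·c) + f = 100²/(5 × 0.017) + 100 = 10000/0.085 + 100 ≈ 117747.1 mm ≈ 118 m.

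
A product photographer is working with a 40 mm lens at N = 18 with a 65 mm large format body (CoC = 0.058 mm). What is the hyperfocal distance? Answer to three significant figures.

Hyperfocal distance H = f²/(N·c) + f = 40²/(18 × 0.058) + 40 = 1600/1.044 + 40 ≈ 1572.6 mm ≈ 1.57 m.

1.57 m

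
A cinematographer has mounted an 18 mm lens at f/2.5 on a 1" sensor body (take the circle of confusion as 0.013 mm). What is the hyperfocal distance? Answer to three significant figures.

9.99 m

Hyperfocal distance H = f²/(N·c) + f = 18²/(2.5 × 0.013) + 18 = 324/0.0325 + 18 ≈ 9987.2 mm ≈ 9.99 m.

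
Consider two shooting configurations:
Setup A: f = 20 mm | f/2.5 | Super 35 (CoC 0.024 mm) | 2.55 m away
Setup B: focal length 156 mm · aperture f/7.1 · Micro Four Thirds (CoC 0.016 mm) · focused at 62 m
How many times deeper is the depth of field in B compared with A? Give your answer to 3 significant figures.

Setup A: H = 20²/(2.5×0.024) + 20 ≈ 6686.7 mm; DoF = Df − Dn = 4109.6 − 1848.5 ≈ 2261.1 mm.
Setup B: H = 156²/(7.1×0.016) + 156 ≈ 214381.4 mm; DoF = Df − Dn = 87163 − 48111 ≈ 39052 mm.
Ratio = 39052 / 2261.1 ≈ 17.3.

17.3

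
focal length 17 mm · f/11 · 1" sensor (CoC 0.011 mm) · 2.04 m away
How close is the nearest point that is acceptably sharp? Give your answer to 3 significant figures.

1.10 m

Hyperfocal distance H = f²/(N·c) + f = 17²/(11 × 0.011) + 17 = 289/0.121 + 17 ≈ 2405.4 mm ≈ 2.405 m.
Near limit Dn = s·(H − f)/(H + s − 2f) = 2040 × (2405.4 − 17) / (2405.4 + 2040 − 2 × 17) = 2040 × 2388.4 / 4411.4 ≈ 1104.5 mm ≈ 1.10 m.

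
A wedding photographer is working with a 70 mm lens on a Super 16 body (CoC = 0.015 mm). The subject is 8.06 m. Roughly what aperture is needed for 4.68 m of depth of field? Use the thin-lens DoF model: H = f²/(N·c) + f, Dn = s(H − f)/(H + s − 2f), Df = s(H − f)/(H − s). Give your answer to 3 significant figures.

f/11

Write h = H − f = f²/(N·c). The thin-lens limits are Dn = s·h/(h + (s−f)) and Df = s·h/(h − (s−f)), so DoF = Df − Dn = 2·s·(s−f)·h / (h² − (s−f)²).
That is a quadratic in h: DoF·h² − 2·s·(s−f)·h − DoF·(s−f)² = 0 ⇒ h = (s−f)·(s + √(s² + DoF²)) / DoF = 7990 × (8060 + √(8060² + 4680²)) / 4680 = 7990 × (8060 + 9320.19) / 4680 ≈ 29673 mm.
Then N = f²/(c·h) = 70² / (0.015 × 29673) = 4900 / 445.09 ≈ 11.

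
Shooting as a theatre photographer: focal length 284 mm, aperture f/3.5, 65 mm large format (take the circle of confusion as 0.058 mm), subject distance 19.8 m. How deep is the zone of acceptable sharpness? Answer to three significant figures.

1.95 m

Hyperfocal distance H = f²/(N·c) + f = 284²/(3.5 × 0.058) + 284 = 80656/0.203 + 284 ≈ 397604.2 mm ≈ 397.6 m.
Near limit Dn = s·(H − f)/(H + s − 2f) = 19800 × (397604.2 − 284) / (397604.2 + 19800 − 2 × 284) = 19800 × 397320.2 / 416836.2 ≈ 18873.0 mm.
Far limit Df = s·(H − f)/(H − s) = 19800 × (397604.2 − 284) / (397604.2 − 19800) = 19800 × 397320.2 / 377804.2 ≈ 20822.8 mm.
Depth of field = Df − Dn = 20822.8 − 18873.0 ≈ 1949.8 mm ≈ 1.95 m.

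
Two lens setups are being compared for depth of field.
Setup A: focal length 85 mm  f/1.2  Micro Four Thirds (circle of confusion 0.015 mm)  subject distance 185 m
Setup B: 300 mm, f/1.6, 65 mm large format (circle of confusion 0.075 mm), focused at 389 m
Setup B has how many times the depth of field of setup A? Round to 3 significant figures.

Setup A: H = 85²/(1.2×0.015) + 85 ≈ 401473.9 mm; DoF = Df − Dn = 343030 − 126653 ≈ 216377 mm.
Setup B: H = 300²/(1.6×0.075) + 300 ≈ 750300.0 mm; DoF = Df − Dn = 807501 − 256213 ≈ 551288 mm.
Ratio = 551288 / 216377 ≈ 2.55.

2.55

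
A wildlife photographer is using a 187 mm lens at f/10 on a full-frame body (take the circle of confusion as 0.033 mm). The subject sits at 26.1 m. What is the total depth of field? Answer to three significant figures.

Hyperfocal distance H = f²/(N·c) + f = 187²/(10 × 0.033) + 187 = 34969/0.33 + 187 ≈ 106153.7 mm ≈ 106.2 m.
Near limit Dn = s·(H − f)/(H + s − 2f) = 26100 × (106153.7 − 187) / (106153.7 + 26100 − 2 × 187) = 26100 × 105966.7 / 131879.7 ≈ 20972 mm.
Far limit Df = s·(H − f)/(H − s) = 26100 × (106153.7 − 187) / (106153.7 − 26100) = 26100 × 105966.7 / 80053.7 ≈ 34548 mm.
Depth of field = Df − Dn = 34548 − 20972 ≈ 13576 mm ≈ 13.6 m.

13.6 m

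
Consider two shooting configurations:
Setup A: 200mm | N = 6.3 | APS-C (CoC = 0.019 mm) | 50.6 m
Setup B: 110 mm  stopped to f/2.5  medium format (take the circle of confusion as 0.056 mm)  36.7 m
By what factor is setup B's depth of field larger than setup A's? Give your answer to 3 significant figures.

2.42

Setup A: H = 200²/(6.3×0.019) + 200 ≈ 334368.8 mm; DoF = Df − Dn = 59587 − 43969 ≈ 15618 mm.
Setup B: H = 110²/(2.5×0.056) + 110 ≈ 86538.6 mm; DoF = Df − Dn = 63644 − 25784 ≈ 37860 mm.
Ratio = 37860 / 15618 ≈ 2.42.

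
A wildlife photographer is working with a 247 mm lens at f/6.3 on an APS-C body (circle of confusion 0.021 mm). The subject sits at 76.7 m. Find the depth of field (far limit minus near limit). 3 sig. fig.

26.2 m

Hyperfocal distance H = f²/(N·c) + f = 247²/(6.3 × 0.021) + 247 = 61009/0.1323 + 247 ≈ 461388.3 mm ≈ 461.4 m.
Near limit Dn = s·(H − f)/(H + s − 2f) = 76700 × (461388.3 − 247) / (461388.3 + 76700 − 2 × 247) = 76700 × 461141.3 / 537594.3 ≈ 65792 mm.
Far limit Df = s·(H − f)/(H − s) = 76700 × (461388.3 − 247) / (461388.3 − 76700) = 76700 × 461141.3 / 384688.3 ≈ 91943 mm.
Depth of field = Df − Dn = 91943 − 65792 ≈ 26151 mm ≈ 26.2 m.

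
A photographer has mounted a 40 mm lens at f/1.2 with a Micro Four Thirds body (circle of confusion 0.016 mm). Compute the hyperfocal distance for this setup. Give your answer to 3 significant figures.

Hyperfocal distance H = f²/(N·c) + f = 40²/(1.2 × 0.016) + 40 = 1600/0.0192 + 40 ≈ 83373.3 mm ≈ 83.4 m.

83.4 m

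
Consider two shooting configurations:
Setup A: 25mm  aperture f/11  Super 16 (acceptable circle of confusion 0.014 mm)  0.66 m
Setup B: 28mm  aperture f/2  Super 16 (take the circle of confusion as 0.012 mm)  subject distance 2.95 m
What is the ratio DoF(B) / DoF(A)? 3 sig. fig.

2.51

Setup A: H = 25²/(11×0.014) + 25 ≈ 4083.4 mm; DoF = Df − Dn = 782.42 − 570.71 ≈ 211.71 mm.
Setup B: H = 28²/(2×0.012) + 28 ≈ 32694.7 mm; DoF = Df − Dn = 3239.80 − 2707.79 ≈ 532.01 mm.
Ratio = 532.01 / 211.71 ≈ 2.51.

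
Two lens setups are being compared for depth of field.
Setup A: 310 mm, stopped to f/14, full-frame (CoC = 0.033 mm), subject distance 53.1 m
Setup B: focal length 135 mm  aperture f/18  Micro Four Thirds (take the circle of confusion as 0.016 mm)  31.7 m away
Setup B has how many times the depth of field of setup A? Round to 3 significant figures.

1.46

Setup A: H = 310²/(14×0.033) + 310 ≈ 208318.7 mm; DoF = Df − Dn = 71159 − 42352 ≈ 28807 mm.
Setup B: H = 135²/(18×0.016) + 135 ≈ 63416.2 mm; DoF = Df − Dn = 63249 − 21150 ≈ 42099 mm.
Ratio = 42099 / 28807 ≈ 1.46.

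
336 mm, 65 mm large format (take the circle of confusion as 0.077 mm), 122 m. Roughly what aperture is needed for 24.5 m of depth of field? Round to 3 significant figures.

Write h = H − f = f²/(N·c). The thin-lens limits are Dn = s·h/(h + (s−f)) and Df = s·h/(h − (s−f)), so DoF = Df − Dn = 2·s·(s−f)·h / (h² − (s−f)²).
That is a quadratic in h: DoF·h² − 2·s·(s−f)·h − DoF·(s−f)² = 0 ⇒ h = (s−f)·(s + √(s² + DoF²)) / DoF = 121664 × (122000 + √(122000² + 24500²)) / 24500 = 121664 × (122000 + 124436) / 24500 ≈ 1223770 mm.
Then N = f²/(c·h) = 336² / (0.077 × 1223770) = 112896 / 94230 ≈ 1.20.

f/1.20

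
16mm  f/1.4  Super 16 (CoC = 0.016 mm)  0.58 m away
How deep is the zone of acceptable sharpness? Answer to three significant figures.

57.4 mm

Hyperfocal distance H = f²/(N·c) + f = 16²/(1.4 × 0.016) + 16 = 256/0.0224 + 16 ≈ 11444.6 mm ≈ 11.44 m.
Near limit Dn = s·(H − f)/(H + s − 2f) = 580 × (11444.6 − 16) / (11444.6 + 580 − 2 × 16) = 580 × 11428.6 / 11992.6 ≈ 552.723 mm.
Far limit Df = s·(H − f)/(H − s) = 580 × (11444.6 − 16) / (11444.6 − 580) = 580 × 11428.6 / 10864.6 ≈ 610.109 mm.
Depth of field = Df − Dn = 610.109 − 552.723 ≈ 57.386 mm.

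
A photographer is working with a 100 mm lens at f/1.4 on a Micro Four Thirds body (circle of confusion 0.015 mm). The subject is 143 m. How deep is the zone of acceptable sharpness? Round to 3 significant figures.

Hyperfocal distance H = f²/(N·c) + f = 100²/(1.4 × 0.015) + 100 = 10000/0.021 + 100 ≈ 476290.5 mm ≈ 476.3 m.
Near limit Dn = s·(H − f)/(H + s − 2f) = 143000 × (476290.5 − 100) / (476290.5 + 143000 − 2 × 100) = 143000 × 476190.5 / 619090.5 ≈ 109992 mm.
Far limit Df = s·(H − f)/(H − s) = 143000 × (476290.5 − 100) / (476290.5 − 143000) = 143000 × 476190.5 / 333290.5 ≈ 204312 mm.
Depth of field = Df − Dn = 204312 − 109992 ≈ 94320 mm ≈ 94.3 m.

94.3 m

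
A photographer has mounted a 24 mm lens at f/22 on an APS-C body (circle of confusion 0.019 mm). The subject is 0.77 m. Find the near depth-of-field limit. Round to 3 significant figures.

Hyperfocal distance H = f²/(N·c) + f = 24²/(22 × 0.019) + 24 = 576/0.418 + 24 ≈ 1402.0 mm ≈ 1.402 m.
Near limit Dn = s·(H − f)/(H + s − 2f) = 770 × (1402.0 − 24) / (1402.0 + 770 − 2 × 24) = 770 × 1378.0 / 2124.0 ≈ 499.56 mm.

500 mm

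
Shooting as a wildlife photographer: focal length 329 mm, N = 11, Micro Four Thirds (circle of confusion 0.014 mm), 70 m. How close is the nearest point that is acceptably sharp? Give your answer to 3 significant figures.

63.7 m

Hyperfocal distance H = f²/(N·c) + f = 329²/(11 × 0.014) + 329 = 108241/0.154 + 329 ≈ 703192.6 mm ≈ 703.2 m.
Near limit Dn = s·(H − f)/(H + s − 2f) = 70000 × (703192.6 − 329) / (703192.6 + 70000 − 2 × 329) = 70000 × 702863.6 / 772534.6 ≈ 63687 mm ≈ 63.7 m.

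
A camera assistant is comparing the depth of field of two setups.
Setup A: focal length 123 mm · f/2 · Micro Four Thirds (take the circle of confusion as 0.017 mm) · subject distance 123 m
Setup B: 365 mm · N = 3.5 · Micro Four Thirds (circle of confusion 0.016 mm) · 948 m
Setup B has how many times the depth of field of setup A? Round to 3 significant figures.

Setup A: H = 123²/(2×0.017) + 123 ≈ 445093.6 mm; DoF = Df − Dn = 169924 − 96384 ≈ 73540 mm.
Setup B: H = 365²/(3.5×0.016) + 365 ≈ 2379382.9 mm; DoF = Df − Dn = 1575615 − 677951 ≈ 897664 mm.
Ratio = 897664 / 73540 ≈ 12.2.

12.2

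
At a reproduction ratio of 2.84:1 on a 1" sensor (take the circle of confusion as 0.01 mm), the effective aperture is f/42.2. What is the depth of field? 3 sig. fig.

At magnification m, DoF ≈ 2·N_eff·c/m² = 2 × 42.2 × 0.01 / 2.84² = 0.844 / 8.066 ≈ 0.105 mm.

0.105 mm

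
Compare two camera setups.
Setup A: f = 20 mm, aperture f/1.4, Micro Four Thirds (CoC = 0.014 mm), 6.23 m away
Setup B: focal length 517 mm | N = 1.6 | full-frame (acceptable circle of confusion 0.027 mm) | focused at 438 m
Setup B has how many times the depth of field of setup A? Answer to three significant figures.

Setup A: H = 20²/(1.4×0.014) + 20 ≈ 20428.2 mm; DoF = Df − Dn = 8954.9 − 4776.5 ≈ 4178.4 mm.
Setup B: H = 517²/(1.6×0.027) + 517 ≈ 6187762.4 mm; DoF = Df − Dn = 471326 − 409075 ≈ 62251 mm.
Ratio = 62251 / 4178.4 ≈ 14.9.

14.9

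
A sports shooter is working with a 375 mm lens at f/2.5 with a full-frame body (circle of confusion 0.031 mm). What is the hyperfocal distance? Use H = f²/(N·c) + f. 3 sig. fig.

Hyperfocal distance H = f²/(N·c) + f = 375²/(2.5 × 0.031) + 375 = 140625/0.0775 + 375 ≈ 1814891.1 mm ≈ 1810 m.

1810 m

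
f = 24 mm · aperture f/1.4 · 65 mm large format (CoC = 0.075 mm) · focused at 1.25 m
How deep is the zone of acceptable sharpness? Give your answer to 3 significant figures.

Hyperfocal distance H = f²/(N·c) + f = 24²/(1.4 × 0.075) + 24 = 576/0.105 + 24 ≈ 5509.7 mm ≈ 5.510 m.
Near limit Dn = s·(H − f)/(H + s − 2f) = 1250 × (5509.7 − 24) / (5509.7 + 1250 − 2 × 24) = 1250 × 5485.7 / 6711.7 ≈ 1021.67 mm.
Far limit Df = s·(H − f)/(H − s) = 1250 × (5509.7 − 24) / (5509.7 − 1250) = 1250 × 5485.7 / 4259.7 ≈ 1609.77 mm.
Depth of field = Df − Dn = 1609.77 − 1021.67 ≈ 588.10 mm ≈ 0.588 m.

0.588 m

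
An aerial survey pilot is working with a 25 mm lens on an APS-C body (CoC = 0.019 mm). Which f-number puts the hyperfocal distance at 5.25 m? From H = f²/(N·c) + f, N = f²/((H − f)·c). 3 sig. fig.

Rearrange H = f²/(N·c) + f for N: N = f² / ((H − f)·c).
N = 25² / ((5250 − 25) × 0.019) = 625 / 99.27 ≈ 6.30.

f/6.30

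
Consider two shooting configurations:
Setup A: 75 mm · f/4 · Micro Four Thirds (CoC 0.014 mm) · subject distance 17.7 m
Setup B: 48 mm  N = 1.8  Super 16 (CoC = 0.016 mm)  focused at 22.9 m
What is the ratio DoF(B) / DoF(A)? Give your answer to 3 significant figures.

Setup A: H = 75²/(4×0.014) + 75 ≈ 100521.4 mm; DoF = Df − Dn = 21466.7 − 15057.8 ≈ 6408.9 mm.
Setup B: H = 48²/(1.8×0.016) + 48 ≈ 80048.0 mm; DoF = Df − Dn = 32057 − 17812 ≈ 14245 mm.
Ratio = 14245 / 6408.9 ≈ 2.22.

2.22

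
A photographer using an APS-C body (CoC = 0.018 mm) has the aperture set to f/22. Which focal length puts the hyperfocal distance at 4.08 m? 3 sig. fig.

40.0 mm

From H = f²/(N·c) + f, with f ≪ H: f ≈ √(H·N·c) = √(4080 × 22 × 0.018) = √1615.7 ≈ 40.20 mm.
Exact: f² + N·c·f − N·c·H = 0 ⇒ f = (−N·c + √((N·c)² + 4·N·c·H))/2 = (−0.396 + √6462.9)/2 ≈ 39.998 mm ≈ 40.0 mm.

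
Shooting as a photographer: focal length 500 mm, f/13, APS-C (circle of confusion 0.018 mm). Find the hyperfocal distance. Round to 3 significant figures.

1070 m

Hyperfocal distance H = f²/(N·c) + f = 500²/(13 × 0.018) + 500 = 250000/0.234 + 500 ≈ 1068876.1 mm ≈ 1070 m.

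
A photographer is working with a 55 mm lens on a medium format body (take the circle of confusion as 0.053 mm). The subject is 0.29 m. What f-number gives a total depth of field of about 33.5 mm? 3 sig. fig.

Write h = H − f = f²/(N·c). The thin-lens limits are Dn = s·h/(h + (s−f)) and Df = s·h/(h − (s−f)), so DoF = Df − Dn = 2·s·(s−f)·h / (h² − (s−f)²).
That is a quadratic in h: DoF·h² − 2·s·(s−f)·h − DoF·(s−f)² = 0 ⇒ h = (s−f)·(s + √(s² + DoF²)) / DoF = 235 × (290 + √(290² + 33.5²)) / 33.5 = 235 × (290 + 291.929) / 33.5 ≈ 4082.2 mm.
Then N = f²/(c·h) = 55² / (0.053 × 4082.2) = 3025 / 216.36 ≈ 14.

f/14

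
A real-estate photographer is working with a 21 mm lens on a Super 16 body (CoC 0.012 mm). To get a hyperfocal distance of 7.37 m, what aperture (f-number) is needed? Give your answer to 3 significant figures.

f/5

Rearrange H = f²/(N·c) + f for N: N = f² / ((H − f)·c).
N = 21² / ((7370 − 21) × 0.012) = 441 / 88.19 ≈ 5.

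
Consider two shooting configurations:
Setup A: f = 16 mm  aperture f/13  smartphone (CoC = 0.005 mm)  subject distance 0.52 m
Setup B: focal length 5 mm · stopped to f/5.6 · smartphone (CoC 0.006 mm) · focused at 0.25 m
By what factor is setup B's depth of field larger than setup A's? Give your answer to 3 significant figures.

Setup A: H = 16²/(13×0.005) + 16 ≈ 3954.5 mm; DoF = Df − Dn = 596.31 − 461.01 ≈ 135.30 mm.
Setup B: H = 5²/(5.6×0.006) + 5 ≈ 749.0 mm; DoF = Df − Dn = 372.73 − 188.07 ≈ 184.66 mm.
Ratio = 184.66 / 135.30 ≈ 1.36.

1.36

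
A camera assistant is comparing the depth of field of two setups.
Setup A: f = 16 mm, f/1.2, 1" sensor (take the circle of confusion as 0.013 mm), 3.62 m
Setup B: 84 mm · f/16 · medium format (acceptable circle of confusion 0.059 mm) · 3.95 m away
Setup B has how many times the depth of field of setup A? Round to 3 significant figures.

3.34

Setup A: H = 16²/(1.2×0.013) + 16 ≈ 16426.3 mm; DoF = Df − Dn = 4638.8 − 2968.1 ≈ 1670.7 mm.
Setup B: H = 84²/(16×0.059) + 84 ≈ 7558.6 mm; DoF = Df − Dn = 8181.8 − 2603.4 ≈ 5578.4 mm.
Ratio = 5578.4 / 1670.7 ≈ 3.34.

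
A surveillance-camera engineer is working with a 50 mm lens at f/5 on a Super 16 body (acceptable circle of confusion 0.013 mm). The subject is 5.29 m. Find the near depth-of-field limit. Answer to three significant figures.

Hyperfocal distance H = f²/(N·c) + f = 50²/(5 × 0.013) + 50 = 2500/0.065 + 50 ≈ 38511.5 mm ≈ 38.51 m.
Near limit Dn = s·(H − f)/(H + s − 2f) = 5290 × (38511.5 − 50) / (38511.5 + 5290 − 2 × 50) = 5290 × 38461.5 / 43701.5 ≈ 4655.7 mm ≈ 4.66 m.

4.66 m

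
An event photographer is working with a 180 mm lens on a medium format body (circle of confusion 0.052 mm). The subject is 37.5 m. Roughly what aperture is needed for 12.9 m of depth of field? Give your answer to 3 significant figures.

f/2.79

Write h = H − f = f²/(N·c). The thin-lens limits are Dn = s·h/(h + (s−f)) and Df = s·h/(h − (s−f)), so DoF = Df − Dn = 2·s·(s−f)·h / (h² − (s−f)²).
That is a quadratic in h: DoF·h² − 2·s·(s−f)·h − DoF·(s−f)² = 0 ⇒ h = (s−f)·(s + √(s² + DoF²)) / DoF = 37320 × (37500 + √(37500² + 12900²)) / 12900 = 37320 × (37500 + 39656.8) / 12900 ≈ 223216 mm.
Then N = f²/(c·h) = 180² / (0.052 × 223216) = 32400 / 11607 ≈ 2.79.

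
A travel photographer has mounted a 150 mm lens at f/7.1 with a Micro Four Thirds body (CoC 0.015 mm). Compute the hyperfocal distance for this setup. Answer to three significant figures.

Hyperfocal distance H = f²/(N·c) + f = 150²/(7.1 × 0.015) + 150 = 22500/0.1065 + 150 ≈ 211417.6 mm ≈ 211 m.

211 m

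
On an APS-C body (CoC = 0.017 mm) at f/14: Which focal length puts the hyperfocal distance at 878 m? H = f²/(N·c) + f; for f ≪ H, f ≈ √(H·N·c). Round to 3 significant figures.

457 mm

From H = f²/(N·c) + f, with f ≪ H: f ≈ √(H·N·c) = √(878000 × 14 × 0.017) = √208964 ≈ 457.1 mm.
The +f correction barely moves this — solving exactly, f² + N·c·f − N·c·H = 0 ⇒ f = (−N·c + √((N·c)² + 4·N·c·H))/2 = (−0.238 + √835856)/2 ≈ 457.01 mm, so f ≈ 457 mm.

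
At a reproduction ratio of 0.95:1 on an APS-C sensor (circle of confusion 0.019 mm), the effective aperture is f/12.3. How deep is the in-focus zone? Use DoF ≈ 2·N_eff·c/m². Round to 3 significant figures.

At magnification m, DoF ≈ 2·N_eff·c/m² = 2 × 12.3 × 0.019 / 0.95² = 0.4674 / 0.9025 ≈ 0.518 mm.

0.518 mm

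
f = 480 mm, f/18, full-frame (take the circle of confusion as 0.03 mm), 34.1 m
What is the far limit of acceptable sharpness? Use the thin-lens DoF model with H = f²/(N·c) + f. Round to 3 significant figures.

37.0 m

Hyperfocal distance H = f²/(N·c) + f = 480²/(18 × 0.03) + 480 = 230400/0.54 + 480 ≈ 427146.7 mm ≈ 427.1 m.
Far limit Df = s·(H − f)/(H − s) = 34100 × (427146.7 − 480) / (427146.7 − 34100) = 34100 × 426666.7 / 393046.7 ≈ 37017 mm ≈ 37.0 m.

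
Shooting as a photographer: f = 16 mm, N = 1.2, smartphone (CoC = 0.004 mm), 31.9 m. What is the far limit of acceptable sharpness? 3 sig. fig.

79.3 m

Hyperfocal distance H = f²/(N·c) + f = 16²/(1.2 × 0.004) + 16 = 256/0.0048 + 16 ≈ 53349.3 mm ≈ 53.35 m.
Far limit Df = s·(H − f)/(H − s) = 31900 × (53349.3 − 16) / (53349.3 − 31900) = 31900 × 53333.3 / 21449.3 ≈ 79319 mm ≈ 79.3 m.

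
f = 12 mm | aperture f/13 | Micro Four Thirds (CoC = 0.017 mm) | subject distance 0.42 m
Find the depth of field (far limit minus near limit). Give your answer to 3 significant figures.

Hyperfocal distance H = f²/(N·c) + f = 12²/(13 × 0.017) + 12 = 144/0.221 + 12 ≈ 663.6 mm ≈ 0.664 m.
Near limit Dn = s·(H − f)/(H + s − 2f) = 420 × (663.6 − 12) / (663.6 + 420 − 2 × 12) = 420 × 651.6 / 1059.6 ≈ 258.28 mm.
Far limit Df = s·(H − f)/(H − s) = 420 × (663.6 − 12) / (663.6 − 420) = 420 × 651.6 / 243.6 ≈ 1123.50 mm.
Depth of field = Df − Dn = 1123.50 − 258.28 ≈ 865.22 mm ≈ 0.865 m.

0.865 m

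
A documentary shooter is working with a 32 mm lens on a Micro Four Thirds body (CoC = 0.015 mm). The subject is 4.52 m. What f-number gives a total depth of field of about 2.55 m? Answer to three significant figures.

f/3.99

Write h = H − f = f²/(N·c). The thin-lens limits are Dn = s·h/(h + (s−f)) and Df = s·h/(h − (s−f)), so DoF = Df − Dn = 2·s·(s−f)·h / (h² − (s−f)²).
That is a quadratic in h: DoF·h² − 2·s·(s−f)·h − DoF·(s−f)² = 0 ⇒ h = (s−f)·(s + √(s² + DoF²)) / DoF = 4488 × (4520 + √(4520² + 2550²)) / 2550 = 4488 × (4520 + 5189.69) / 2550 ≈ 17089 mm.
Then N = f²/(c·h) = 32² / (0.015 × 17089) = 1024 / 256.34 ≈ 3.99.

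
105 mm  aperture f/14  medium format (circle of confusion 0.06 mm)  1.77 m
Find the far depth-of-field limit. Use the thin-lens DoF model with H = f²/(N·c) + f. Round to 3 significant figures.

2.03 m

Hyperfocal distance H = f²/(N·c) + f = 105²/(14 × 0.06) + 105 = 11025/0.84 + 105 ≈ 13230.0 mm ≈ 13.23 m.
Far limit Df = s·(H − f)/(H − s) = 1770 × (13230.0 − 105) / (13230.0 − 1770) = 1770 × 13125.0 / 11460.0 ≈ 2027.2 mm ≈ 2.03 m.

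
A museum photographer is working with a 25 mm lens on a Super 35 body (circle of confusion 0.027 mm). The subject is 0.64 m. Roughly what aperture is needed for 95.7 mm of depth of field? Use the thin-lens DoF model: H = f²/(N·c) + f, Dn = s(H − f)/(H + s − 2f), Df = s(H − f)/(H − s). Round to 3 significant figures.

f/2.80

Write h = H − f = f²/(N·c). The thin-lens limits are Dn = s·h/(h + (s−f)) and Df = s·h/(h − (s−f)), so DoF = Df − Dn = 2·s·(s−f)·h / (h² − (s−f)²).
That is a quadratic in h: DoF·h² − 2·s·(s−f)·h − DoF·(s−f)² = 0 ⇒ h = (s−f)·(s + √(s² + DoF²)) / DoF = 615 × (640 + √(640² + 95.7²)) / 95.7 = 615 × (640 + 647.116) / 95.7 ≈ 8271.4 mm.
Then N = f²/(c·h) = 25² / (0.027 × 8271.4) = 625 / 223.33 ≈ 2.80.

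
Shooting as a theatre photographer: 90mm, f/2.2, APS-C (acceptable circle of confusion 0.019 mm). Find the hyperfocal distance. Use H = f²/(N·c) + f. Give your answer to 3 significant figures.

Hyperfocal distance H = f²/(N·c) + f = 90²/(2.2 × 0.019) + 90 = 8100/0.0418 + 90 ≈ 193869.9 mm ≈ 194 m.

194 m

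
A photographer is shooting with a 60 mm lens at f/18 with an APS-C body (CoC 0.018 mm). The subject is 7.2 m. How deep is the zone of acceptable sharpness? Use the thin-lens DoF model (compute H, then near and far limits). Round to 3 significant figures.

Hyperfocal distance H = f²/(N·c) + f = 60²/(18 × 0.018) + 60 = 3600/0.324 + 60 ≈ 11171.1 mm ≈ 11.17 m.
Near limit Dn = s·(H − f)/(H + s − 2f) = 7200 × (11171.1 − 60) / (11171.1 + 7200 − 2 × 60) = 7200 × 11111.1 / 18251.1 ≈ 4383 mm.
Far limit Df = s·(H − f)/(H − s) = 7200 × (11171.1 − 60) / (11171.1 − 7200) = 7200 × 11111.1 / 3971.1 ≈ 20145 mm.
Depth of field = Df − Dn = 20145 − 4383 ≈ 15762 mm ≈ 15.8 m.

15.8 m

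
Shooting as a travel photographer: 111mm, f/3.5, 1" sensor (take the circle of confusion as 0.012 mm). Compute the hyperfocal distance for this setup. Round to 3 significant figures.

293 m

Hyperfocal distance H = f²/(N·c) + f = 111²/(3.5 × 0.012) + 111 = 12321/0.042 + 111 ≈ 293468.1 mm ≈ 293 m.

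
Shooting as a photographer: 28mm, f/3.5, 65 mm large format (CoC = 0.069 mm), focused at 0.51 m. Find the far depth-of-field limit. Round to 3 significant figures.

0.599 m

Hyperfocal distance H = f²/(N·c) + f = 28²/(3.5 × 0.069) + 28 = 784/0.2415 + 28 ≈ 3274.4 mm ≈ 3.274 m.
Far limit Df = s·(H − f)/(H − s) = 510 × (3274.4 − 28) / (3274.4 − 510) = 510 × 3246.4 / 2764.4 ≈ 598.92 mm ≈ 0.599 m.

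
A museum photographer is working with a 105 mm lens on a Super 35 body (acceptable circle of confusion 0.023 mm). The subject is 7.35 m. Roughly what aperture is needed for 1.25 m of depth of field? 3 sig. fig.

Write h = H − f = f²/(N·c). The thin-lens limits are Dn = s·h/(h + (s−f)) and Df = s·h/(h − (s−f)), so DoF = Df − Dn = 2·s·(s−f)·h / (h² − (s−f)²).
That is a quadratic in h: DoF·h² − 2·s·(s−f)·h − DoF·(s−f)² = 0 ⇒ h = (s−f)·(s + √(s² + DoF²)) / DoF = 7245 × (7350 + √(7350² + 1250²)) / 1250 = 7245 × (7350 + 7455.53) / 1250 ≈ 85813 mm.
Then N = f²/(c·h) = 105² / (0.023 × 85813) = 11025 / 1973.7 ≈ 5.59.

f/5.59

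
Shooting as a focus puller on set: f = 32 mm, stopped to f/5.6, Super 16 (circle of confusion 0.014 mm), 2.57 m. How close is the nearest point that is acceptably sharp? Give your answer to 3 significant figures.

2.15 m

Hyperfocal distance H = f²/(N·c) + f = 32²/(5.6 × 0.014) + 32 = 1024/0.0784 + 32 ≈ 13093.2 mm ≈ 13.09 m.
Near limit Dn = s·(H − f)/(H + s − 2f) = 2570 × (13093.2 − 32) / (13093.2 + 2570 − 2 × 32) = 2570 × 13061.2 / 15599.2 ≈ 2151.9 mm ≈ 2.15 m.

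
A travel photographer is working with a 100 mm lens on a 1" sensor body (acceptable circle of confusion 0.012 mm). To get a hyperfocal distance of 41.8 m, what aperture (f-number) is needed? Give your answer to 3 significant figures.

f/20

Rearrange H = f²/(N·c) + f for N: N = f² / ((H − f)·c).
N = 100² / ((41800 − 100) × 0.012) = 10000 / 500.4 ≈ 20.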